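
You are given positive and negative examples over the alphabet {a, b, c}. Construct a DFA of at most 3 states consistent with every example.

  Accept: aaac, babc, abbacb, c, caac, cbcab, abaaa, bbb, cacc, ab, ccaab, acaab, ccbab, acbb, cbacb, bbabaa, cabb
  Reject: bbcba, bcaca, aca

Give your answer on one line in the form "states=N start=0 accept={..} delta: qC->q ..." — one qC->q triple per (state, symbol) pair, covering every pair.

Grow the machine one transition at a time. Run the examples from 0; the earliest place one falls off (shortest prefix, ties alphabetical) gets sent to the lowest-numbered state that keeps every Accept/Reject pair distinguishable — a pair clashes when both reach the same state with identical unread suffix — and to a fresh state only if none does.
a: 0a undefined. 0a->0: ok.
b: 0b undefined. 0b->0: ok.
c: 0c undefined. 0c->0: no, aaac/bbcba meet in 0. Open state 1: 0c->1.
ca: 1a undefined. 1a->0: no, abaaa/bcaca meet in 0. 1a->1: no, aaac/aca meet in 1. Open state 2: 1a->2.
cb: 1b undefined. 1b->0: no, abbacb/bbcba meet in 0. 1b->1: ok.
cc: 1c undefined. 1c->0: ok.
caa: 2a undefined. 2a->0: ok.
cab: 2b undefined. 2b->0: ok.
cac: 2c undefined. 2c->0: no, cbcab/bcaca meet in 0. 2c->1: ok.
All examples now run through 3 states with every (state, symbol) defined. Accept strings end in {0,1}, Reject strings end in {2}; accept={0,1}.

states=3 start=0 accept={0,1} delta: 0a->0 0b->0 0c->1 1a->2 1b->1 1c->0 2a->0 2b->0 2c->1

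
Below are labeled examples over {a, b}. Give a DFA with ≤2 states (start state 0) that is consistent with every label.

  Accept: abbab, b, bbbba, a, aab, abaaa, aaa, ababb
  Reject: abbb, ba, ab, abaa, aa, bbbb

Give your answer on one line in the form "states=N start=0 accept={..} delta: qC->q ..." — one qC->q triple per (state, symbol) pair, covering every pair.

State merging on the prefix tree: take the shortest (then alphabetical) example prefix whose next move is undefined and point that move at state 0, else 1, else 2, ...; a target is out if some Accept/Reject pair would then sit in one state with the same input left (inseparable). If every existing state is out, open a new one.
a: 0a undefined. 0a->0: no, b/ab meet in 0 with "b" left. Open state 1: 0a->1.
b: 0b undefined. 0b->0: no, b/bbbb meet in 0. 0b->1: ok.
aa: 1a undefined. 1a->0: ok.
ab: 1b undefined. 1b->0: ok.
All examples now run through 2 states with every (state, symbol) defined. Accept strings end in {1}, Reject strings end in {0}; accept={1}.

states=2 start=0 accept={1} delta: 0a->1 0b->1 1a->0 1b->0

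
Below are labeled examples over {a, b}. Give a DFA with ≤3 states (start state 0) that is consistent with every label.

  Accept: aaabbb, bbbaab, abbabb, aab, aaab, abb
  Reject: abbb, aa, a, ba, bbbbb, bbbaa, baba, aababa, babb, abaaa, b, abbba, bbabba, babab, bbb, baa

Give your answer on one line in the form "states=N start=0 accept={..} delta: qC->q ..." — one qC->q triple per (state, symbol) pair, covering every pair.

Fold the examples into a partial DFA from state 0: repeatedly fix the first undefined (state, symbol) met by the shortest-then-alphabetical prefix, trying targets in increasing order and rejecting any under which an Accept and a Reject string meet in one state with the same remainder; add a state when all current targets are rejected. Accepting states are where Accept strings end.
a: 0a undefined. 0a->0: no, aaabbb/abbb meet in 0 with "bbb" left. Open state 1: 0a->1.
b: 0b undefined. 0b->0: no, abb/babb meet in 1 with "bb" left. 0b->1: no, abb/bbb meet in 1 with "bb" left. Open state 2: 0b->2.
aa: 1a undefined. 1a->0: no, aaabbb/abbb meet in 1 with "bbb" left. 1a->1: no, aaabbb/abbb meet in 1 with "bbb" left. 1a->2: ok.
ab: 1b undefined. 1b->0: no, abbabb/babb meet in 2 with "abb" left. 1b->1: no, abbabb/bbb meet in 2 with "bb" left. 1b->2: ok.
ba: 2a undefined. 2a->0: no, aaabbb/abbb meet in 2 with "bb" left. 2a->1: no, aaabbb/abbb meet in 2 with "bb" left. 2a->2: ok.
bb: 2b undefined. 2b->0: ok.
All examples now run through 3 states with every (state, symbol) defined. Accept strings end in {0}, Reject strings end in {1,2}; accept={0}.

states=3 start=0 accept={0} delta: 0a->1 0b->2 1a->2 1b->2 2a->2 2b->0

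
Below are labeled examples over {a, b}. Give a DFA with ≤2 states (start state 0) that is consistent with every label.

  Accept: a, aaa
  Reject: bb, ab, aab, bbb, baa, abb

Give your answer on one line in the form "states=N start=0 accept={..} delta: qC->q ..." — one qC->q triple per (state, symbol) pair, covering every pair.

Fold the examples into a partial DFA from state 0: repeatedly fix the first undefined (state, symbol) met by the shortest-then-alphabetical prefix, trying targets in increasing order and rejecting any under which an Accept and a Reject string meet in one state with the same remainder; add a state when all current targets are rejected. Accepting states are where Accept strings end.
a: 0a undefined. 0a->0: ok.
b: 0b undefined. 0b->0: no, a/bb meet in 0. Open state 1: 0b->1.
ba: 1a undefined. 1a->0: no, a/baa meet in 0. 1a->1: ok.
bb: 1b undefined. 1b->0: no, a/bb meet in 0. 1b->1: ok.
All examples now run through 2 states with every (state, symbol) defined. Accept strings end in {0}, Reject strings end in {1}; accept={0}.

states=2 start=0 accept={0} delta: 0a->0 0b->1 1a->1 1b->1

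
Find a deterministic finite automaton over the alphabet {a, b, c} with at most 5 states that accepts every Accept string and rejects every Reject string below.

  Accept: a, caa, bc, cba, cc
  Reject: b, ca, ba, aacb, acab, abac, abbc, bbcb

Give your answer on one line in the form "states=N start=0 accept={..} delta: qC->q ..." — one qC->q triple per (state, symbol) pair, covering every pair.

State merging on the prefix tree: take the shortest (then alphabetical) example prefix whose next move is undefined and point that move at state 0, else 1, else 2, ...; a target is out if some Accept/Reject pair would then sit in one state with the same input left (inseparable). If every existing state is out, open a new one.
a: 0a undefined. 0a->0: ok.
b: 0b undefined. 0b->0: no, a/b meet in 0. Open state 1: 0b->1.
c: 0c undefined. 0c->0: no, a/ca meet in 0. 0c->1: ok.
ba: 1a undefined. 1a->0: no, a/ca meet in 0. 1a->1: no, caa/b meet in 1. Open state 2: 1a->2.
bb: 1b undefined. 1b->0: no, a/aacb meet in 0. 1b->1: no, bc/abbc meet in 1 with "c" left. 1b->2: ok.
bc: 1c undefined. 1c->0: ok.
bbc: 2c undefined. 2c->0: no, a/abac meet in 0. 2c->1: ok.
caa: 2a undefined. 2a->0: ok.
acab: 2b undefined. 2b->0: no, a/acab meet in 0. 2b->1: ok.
All examples now run through 3 states with every (state, symbol) defined. Accept strings end in {0}, Reject strings end in {1,2}; accept={0}.

states=3 start=0 accept={0} delta: 0a->0 0b->1 0c->1 1a->2 1b->2 1c->0 2a->0 2b->1 2c->1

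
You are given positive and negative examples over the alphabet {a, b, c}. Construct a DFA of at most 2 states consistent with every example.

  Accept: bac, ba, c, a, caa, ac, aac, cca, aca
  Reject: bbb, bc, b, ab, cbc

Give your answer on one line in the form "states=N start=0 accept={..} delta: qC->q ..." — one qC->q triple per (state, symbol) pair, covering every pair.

states=2 start=0 accept={0} delta: 0a->0 0b->1 0c->0 1a->0 1b->0 1c->1

State merging on the prefix tree: take the shortest (then alphabetical) example prefix whose next move is undefined and point that move at state 0, else 1, else 2, ...; a target is out if some Accept/Reject pair would then sit in one state with the same input left (inseparable). If every existing state is out, open a new one.
a: 0a undefined. 0a->0: ok.
b: 0b undefined. 0b->0: no, bac/bc meet in 0 with "c" left. Open state 1: 0b->1.
c: 0c undefined. 0c->0: ok.
ba: 1a undefined. 1a->0: ok.
bb: 1b undefined. 1b->0: ok.
bc: 1c undefined. 1c->0: no, bac/bc meet in 0. 1c->1: ok.
All examples now run through 2 states with every (state, symbol) defined. Accept strings end in {0}, Reject strings end in {1}; accept={0}.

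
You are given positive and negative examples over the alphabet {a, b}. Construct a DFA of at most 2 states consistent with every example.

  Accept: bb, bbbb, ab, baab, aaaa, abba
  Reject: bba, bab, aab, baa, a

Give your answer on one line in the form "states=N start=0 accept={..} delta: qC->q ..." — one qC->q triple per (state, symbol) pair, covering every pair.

states=2 start=0 accept={0} delta: 0a->1 0b->1 1a->0 1b->0

Grow the machine one transition at a time. Run the examples from 0; the earliest place one falls off (shortest prefix, ties alphabetical) gets sent to the lowest-numbered state that keeps every Accept/Reject pair distinguishable — a pair clashes when both reach the same state with identical unread suffix — and to a fresh state only if none does.
a: 0a undefined. 0a->0: no, ab/aab meet in 0 with "b" left. Open state 1: 0a->1.
b: 0b undefined. 0b->0: no, ab/bab meet in 1 with "b" left. 0b->1: ok.
aa: 1a undefined. 1a->0: ok.
ab: 1b undefined. 1b->0: ok.
All examples now run through 2 states with every (state, symbol) defined. Accept strings end in {0}, Reject strings end in {1}; accept={0}.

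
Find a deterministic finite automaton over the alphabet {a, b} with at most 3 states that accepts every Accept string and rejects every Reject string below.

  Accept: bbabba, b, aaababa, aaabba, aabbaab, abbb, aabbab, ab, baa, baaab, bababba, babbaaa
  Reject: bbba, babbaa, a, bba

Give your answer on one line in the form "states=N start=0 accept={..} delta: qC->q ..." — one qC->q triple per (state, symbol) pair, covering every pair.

states=3 start=0 accept={0,2} delta: 0a->1 0b->0 1a->0 1b->2 2a->2 2b->1

State merging on the prefix tree: take the shortest (then alphabetical) example prefix whose next move is undefined and point that move at state 0, else 1, else 2, ...; a target is out if some Accept/Reject pair would then sit in one state with the same input left (inseparable). If every existing state is out, open a new one.
a: 0a undefined. 0a->0: no, aaabba/bba meet in 0 with "bba" left. Open state 1: 0a->1.
b: 0b undefined. 0b->0: ok.
aa: 1a undefined. 1a->0: ok.
ab: 1b undefined. 1b->0: no, bbabba/bbba meet in 1. 1b->1: no, aaababa/bbba meet in 1. Open state 2: 1b->2.
abb: 2b undefined. 2b->0: no, bbabba/bbba meet in 1. 2b->1: ok.
baba: 2a undefined. 2a->0: no, aaababa/bbba meet in 1. 2a->1: no, aaababa/bbba meet in 1. 2a->2: ok.
All examples now run through 3 states with every (state, symbol) defined. Accept strings end in {0,2}, Reject strings end in {1}; accept={0,2}.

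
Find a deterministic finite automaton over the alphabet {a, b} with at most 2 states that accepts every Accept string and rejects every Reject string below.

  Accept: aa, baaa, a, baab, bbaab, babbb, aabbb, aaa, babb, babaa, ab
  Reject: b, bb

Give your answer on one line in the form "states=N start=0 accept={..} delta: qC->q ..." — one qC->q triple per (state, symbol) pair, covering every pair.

Fold the examples into a partial DFA from state 0: repeatedly fix the first undefined (state, symbol) met by the shortest-then-alphabetical prefix, trying targets in increasing order and rejecting any under which an Accept and a Reject string meet in one state with the same remainder; add a state when all current targets are rejected. Accepting states are where Accept strings end.
a: 0a undefined. 0a->0: no, ab/b meet in 0 with "b" left. Open state 1: 0a->1.
b: 0b undefined. 0b->0: ok.
aa: 1a undefined. 1a->0: no, aa/b meet in 0. 1a->1: ok.
ab: 1b undefined. 1b->0: no, baab/b meet in 0. 1b->1: ok.
All examples now run through 2 states with every (state, symbol) defined. Accept strings end in {1}, Reject strings end in {0}; accept={1}.

states=2 start=0 accept={1} delta: 0a->1 0b->0 1a->1 1b->1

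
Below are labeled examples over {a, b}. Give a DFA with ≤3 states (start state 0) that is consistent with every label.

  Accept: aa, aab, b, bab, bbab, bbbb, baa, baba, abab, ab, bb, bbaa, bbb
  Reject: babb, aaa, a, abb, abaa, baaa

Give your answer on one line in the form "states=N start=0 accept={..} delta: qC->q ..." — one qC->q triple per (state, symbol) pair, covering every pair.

Grow the machine one transition at a time. Run the examples from 0; the earliest place one falls off (shortest prefix, ties alphabetical) gets sent to the lowest-numbered state that keeps every Accept/Reject pair distinguishable — a pair clashes when both reach the same state with identical unread suffix — and to a fresh state only if none does.
a: 0a undefined. 0a->0: no, aa/aaa meet in 0. Open state 1: 0a->1.
b: 0b undefined. 0b->0: ok.
aa: 1a undefined. 1a->0: ok.
ab: 1b undefined. 1b->0: no, aa/babb meet in 0. 1b->1: no, bab/babb meet in 1. Open state 2: 1b->2.
aba: 2a undefined. 2a->0: ok.
abb: 2b undefined. 2b->0: no, aa/babb meet in 0. 2b->1: ok.
All examples now run through 3 states with every (state, symbol) defined. Accept strings end in {0,2}, Reject strings end in {1}; accept={0,2}.

states=3 start=0 accept={0,2} delta: 0a->1 0b->0 1a->0 1b->2 2a->0 2b->1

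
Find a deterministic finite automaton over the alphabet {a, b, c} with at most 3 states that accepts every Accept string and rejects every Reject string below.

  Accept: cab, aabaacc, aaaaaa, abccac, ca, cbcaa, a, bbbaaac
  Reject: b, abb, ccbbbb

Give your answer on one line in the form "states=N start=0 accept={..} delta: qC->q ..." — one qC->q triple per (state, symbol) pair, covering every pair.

Grow the machine one transition at a time. Run the examples from 0; the earliest place one falls off (shortest prefix, ties alphabetical) gets sent to the lowest-numbered state that keeps every Accept/Reject pair distinguishable — a pair clashes when both reach the same state with identical unread suffix — and to a fresh state only if none does.
a: 0a undefined. 0a->0: ok.
b: 0b undefined. 0b->0: no, aaaaaa/b meet in 0. Open state 1: 0b->1.
c: 0c undefined. 0c->0: no, cab/b meet in 1. 0c->1: ok.
bb: 1b undefined. 1b->0: no, aaaaaa/abb meet in 0. 1b->1: ok.
ca: 1a undefined. 1a->0: no, cab/b meet in 1. 1a->1: no, cab/b meet in 1. Open state 2: 1a->2.
cc: 1c undefined. 1c->0: ok.
cab: 2b undefined. 2b->0: ok.
aabaa: 2a undefined. 2a->0: no, bbbaaac/b meet in 1. 2a->1: no, aabaacc/b meet in 1. 2a->2: ok.
aabaac: 2c undefined. 2c->0: no, aabaacc/b meet in 1. 2c->1: no, abccac/b meet in 1. 2c->2: ok.
All examples now run through 3 states with every (state, symbol) defined. Accept strings end in {0,2}, Reject strings end in {1}; accept={0,2}.

states=3 start=0 accept={0,2} delta: 0a->0 0b->1 0c->1 1a->2 1b->1 1c->0 2a->2 2b->0 2c->2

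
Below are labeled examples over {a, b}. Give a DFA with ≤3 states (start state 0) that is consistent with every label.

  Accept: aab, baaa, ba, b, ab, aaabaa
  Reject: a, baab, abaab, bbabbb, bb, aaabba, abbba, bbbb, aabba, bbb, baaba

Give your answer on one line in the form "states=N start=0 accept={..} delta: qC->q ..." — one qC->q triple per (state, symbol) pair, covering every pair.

states=3 start=0 accept={1} delta: 0a->0 0b->1 1a->1 1b->2 2a->0 2b->2

State merging on the prefix tree: take the shortest (then alphabetical) example prefix whose next move is undefined and point that move at state 0, else 1, else 2, ...; a target is out if some Accept/Reject pair would then sit in one state with the same input left (inseparable). If every existing state is out, open a new one.
a: 0a undefined. 0a->0: ok.
b: 0b undefined. 0b->0: no, aab/a meet in 0. Open state 1: 0b->1.
ba: 1a undefined. 1a->0: no, aab/baab meet in 1. 1a->1: ok.
bb: 1b undefined. 1b->0: no, aab/bbabbb meet in 1. 1b->1: no, aab/baab meet in 1. Open state 2: 1b->2.
bba: 2a undefined. 2a->0: ok.
bbb: 2b undefined. 2b->0: no, aab/bbbb meet in 1. 2b->1: no, aab/bbabbb meet in 1. 2b->2: ok.
All examples now run through 3 states with every (state, symbol) defined. Accept strings end in {1}, Reject strings end in {0,2}; accept={1}.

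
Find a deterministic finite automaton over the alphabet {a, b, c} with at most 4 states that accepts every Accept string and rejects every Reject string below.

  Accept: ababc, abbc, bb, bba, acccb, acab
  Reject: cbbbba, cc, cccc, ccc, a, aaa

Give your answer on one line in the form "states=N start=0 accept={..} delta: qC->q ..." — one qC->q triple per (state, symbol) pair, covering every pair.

states=3 start=0 accept={1,2} delta: 0a->0 0b->1 0c->0 1a->0 1b->2 1c->1 2a->1 2b->0 2c->1

State merging on the prefix tree: take the shortest (then alphabetical) example prefix whose next move is undefined and point that move at state 0, else 1, else 2, ...; a target is out if some Accept/Reject pair would then sit in one state with the same input left (inseparable). If every existing state is out, open a new one.
a: 0a undefined. 0a->0: ok.
b: 0b undefined. 0b->0: no, bb/a meet in 0. Open state 1: 0b->1.
c: 0c undefined. 0c->0: ok.
bb: 1b undefined. 1b->0: no, abbc/cbbbba meet in 0. 1b->1: no, bba/cbbbba meet in 1 with "a" left. Open state 2: 1b->2.
aba: 1a undefined. 1a->0: ok.
bba: 2a undefined. 2a->0: no, bba/cc meet in 0. 2a->1: ok.
abbc: 2c undefined. 2c->0: no, abbc/cc meet in 0. 2c->1: ok.
cbbb: 2b undefined. 2b->0: ok.
ababc: 1c undefined. 1c->0: no, ababc/cbbbba meet in 0. 1c->1: ok.
All examples now run through 3 states with every (state, symbol) defined. Accept strings end in {1,2}, Reject strings end in {0}; accept={1,2}.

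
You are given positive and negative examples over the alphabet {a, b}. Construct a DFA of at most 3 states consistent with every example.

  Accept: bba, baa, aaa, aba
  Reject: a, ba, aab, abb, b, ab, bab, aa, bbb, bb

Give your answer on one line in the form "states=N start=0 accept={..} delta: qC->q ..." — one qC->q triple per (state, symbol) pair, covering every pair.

states=3 start=0 accept={0} delta: 0a->1 0b->1 1a->2 1b->2 2a->0 2b->1

Grow the machine one transition at a time. Run the examples from 0; the earliest place one falls off (shortest prefix, ties alphabetical) gets sent to the lowest-numbered state that keeps every Accept/Reject pair distinguishable — a pair clashes when both reach the same state with identical unread suffix — and to a fresh state only if none does.
a: 0a undefined. 0a->0: no, aaa/a meet in 0. Open state 1: 0a->1.
b: 0b undefined. 0b->0: no, bba/a meet in 1. 0b->1: ok.
aa: 1a undefined. 1a->0: no, baa/a meet in 1. 1a->1: no, baa/a meet in 1. Open state 2: 1a->2.
ab: 1b undefined. 1b->0: no, bba/a meet in 1. 1b->1: no, bba/ba meet in 2. 1b->2: ok.
aaa: 2a undefined. 2a->0: ok.
aab: 2b undefined. 2b->0: no, bba/aab meet in 0. 2b->1: ok.
All examples now run through 3 states with every (state, symbol) defined. Accept strings end in {0}, Reject strings end in {1,2}; accept={0}.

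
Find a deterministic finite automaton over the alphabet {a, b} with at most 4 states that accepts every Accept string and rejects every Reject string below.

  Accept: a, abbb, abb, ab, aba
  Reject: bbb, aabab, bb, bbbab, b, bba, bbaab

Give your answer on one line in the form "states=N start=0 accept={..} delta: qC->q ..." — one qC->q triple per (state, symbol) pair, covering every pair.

states=3 start=0 accept={0,1} delta: 0a->1 0b->2 1a->0 1b->1 2a->2 2b->2

Fold the examples into a partial DFA from state 0: repeatedly fix the first undefined (state, symbol) met by the shortest-then-alphabetical prefix, trying targets in increasing order and rejecting any under which an Accept and a Reject string meet in one state with the same remainder; add a state when all current targets are rejected. Accepting states are where Accept strings end.
a: 0a undefined. 0a->0: no, abbb/bbb meet in 0 with "bbb" left. Open state 1: 0a->1.
b: 0b undefined. 0b->0: no, a/bba meet in 1. 0b->1: no, a/b meet in 1. Open state 2: 0b->2.
aa: 1a undefined. 1a->0: ok.
ab: 1b undefined. 1b->0: no, abbb/bb meet in 2 with "b" left. 1b->1: ok.
bb: 2b undefined. 2b->0: no, a/bba meet in 1. 2b->1: no, a/bbb meet in 1. 2b->2: ok.
bba: 2a undefined. 2a->0: no, a/bbaab meet in 1. 2a->1: no, a/aabab meet in 1. 2a->2: ok.
All examples now run through 3 states with every (state, symbol) defined. Accept strings end in {0,1}, Reject strings end in {2}; accept={0,1}.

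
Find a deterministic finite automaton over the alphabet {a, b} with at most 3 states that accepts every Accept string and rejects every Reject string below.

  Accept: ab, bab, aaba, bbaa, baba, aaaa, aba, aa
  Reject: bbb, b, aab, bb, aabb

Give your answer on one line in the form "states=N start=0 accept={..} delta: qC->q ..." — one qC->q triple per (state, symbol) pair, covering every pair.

states=3 start=0 accept={1,2} delta: 0a->1 0b->0 1a->2 1b->1 2a->0 2b->0

State merging on the prefix tree: take the shortest (then alphabetical) example prefix whose next move is undefined and point that move at state 0, else 1, else 2, ...; a target is out if some Accept/Reject pair would then sit in one state with the same input left (inseparable). If every existing state is out, open a new one.
a: 0a undefined. 0a->0: no, ab/b meet in 0 with "b" left. Open state 1: 0a->1.
b: 0b undefined. 0b->0: ok.
aa: 1a undefined. 1a->0: no, bbaa/bbb meet in 0. 1a->1: no, ab/aab meet in 1 with "b" left. Open state 2: 1a->2.
ab: 1b undefined. 1b->0: no, ab/bbb meet in 0. 1b->1: ok.
aaa: 2a undefined. 2a->0: ok.
aab: 2b undefined. 2b->0: ok.
All examples now run through 3 states with every (state, symbol) defined. Accept strings end in {1,2}, Reject strings end in {0}; accept={1,2}.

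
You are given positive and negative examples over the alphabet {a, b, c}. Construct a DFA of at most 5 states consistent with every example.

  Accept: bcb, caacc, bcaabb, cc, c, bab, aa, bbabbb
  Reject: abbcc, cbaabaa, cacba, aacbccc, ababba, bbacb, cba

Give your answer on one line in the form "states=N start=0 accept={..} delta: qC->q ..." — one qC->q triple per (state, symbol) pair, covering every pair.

Fold the examples into a partial DFA from state 0: repeatedly fix the first undefined (state, symbol) met by the shortest-then-alphabetical prefix, trying targets in increasing order and rejecting any under which an Accept and a Reject string meet in one state with the same remainder; add a state when all current targets are rejected. Accepting states are where Accept strings end.
a: 0a undefined. 0a->0: ok.
b: 0b undefined. 0b->0: no, bcb/bbacb meet in 0 with "cb" left. Open state 1: 0b->1.
c: 0c undefined. 0c->0: ok.
ba: 1a undefined. 1a->0: no, caacc/cbaabaa meet in 0. 1a->1: ok.
bb: 1b undefined. 1b->0: no, caacc/abbcc meet in 0. 1b->1: no, bcb/bbacb meet in 1 with "cb" left. Open state 2: 1b->2.
bc: 1c undefined. 1c->0: no, bcb/cacba meet in 1. 1c->1: ok.
bba: 2a undefined. 2a->0: no, caacc/cbaabaa meet in 0. 2a->1: no, bcb/bbacb meet in 2. 2a->2: no, bcb/cbaabaa meet in 2. Open state 3: 2a->3.
abbc: 2c undefined. 2c->0: no, caacc/abbcc meet in 0. 2c->1: ok.
bbab: 3b undefined. 3b->0: ok.
bbac: 3c undefined. 3c->0: ok.
ababb: 2b undefined. 2b->0: no, caacc/ababba meet in 0. 2b->1: no, bcaabb/abbcc meet in 1. 2b->2: ok.
cbaabaa: 3a undefined. 3a->0: no, caacc/cbaabaa meet in 0. 3a->1: ok.
All examples now run through 4 states with every (state, symbol) defined. Accept strings end in {0,2}, Reject strings end in {1,3}; accept={0,2}.

states=4 start=0 accept={0,2} delta: 0a->0 0b->1 0c->0 1a->1 1b->2 1c->1 2a->3 2b->2 2c->1 3a->1 3b->0 3c->0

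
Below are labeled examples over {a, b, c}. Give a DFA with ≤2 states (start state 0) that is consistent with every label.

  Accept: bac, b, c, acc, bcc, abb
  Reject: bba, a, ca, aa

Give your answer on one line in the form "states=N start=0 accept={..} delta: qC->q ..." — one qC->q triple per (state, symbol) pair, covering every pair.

states=2 start=0 accept={1} delta: 0a->0 0b->1 0c->1 1a->0 1b->1 1c->1

State merging on the prefix tree: take the shortest (then alphabetical) example prefix whose next move is undefined and point that move at state 0, else 1, else 2, ...; a target is out if some Accept/Reject pair would then sit in one state with the same input left (inseparable). If every existing state is out, open a new one.
a: 0a undefined. 0a->0: ok.
b: 0b undefined. 0b->0: no, b/bba meet in 0. Open state 1: 0b->1.
c: 0c undefined. 0c->0: no, c/a meet in 0. 0c->1: ok.
ba: 1a undefined. 1a->0: ok.
bb: 1b undefined. 1b->0: no, abb/bba meet in 0. 1b->1: ok.
bc: 1c undefined. 1c->0: no, acc/bba meet in 0. 1c->1: ok.
All examples now run through 2 states with every (state, symbol) defined. Accept strings end in {1}, Reject strings end in {0}; accept={1}.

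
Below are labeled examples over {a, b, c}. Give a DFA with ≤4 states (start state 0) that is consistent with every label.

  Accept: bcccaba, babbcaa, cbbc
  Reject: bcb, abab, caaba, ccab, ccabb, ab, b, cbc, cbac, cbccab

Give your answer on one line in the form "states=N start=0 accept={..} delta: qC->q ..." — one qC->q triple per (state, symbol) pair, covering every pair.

states=4 start=0 accept={1} delta: 0a->0 0b->0 0c->1 1a->1 1b->2 1c->2 2a->2 2b->0 2c->3 3a->3 3b->1 3c->0

State merging on the prefix tree: take the shortest (then alphabetical) example prefix whose next move is undefined and point that move at state 0, else 1, else 2, ...; a target is out if some Accept/Reject pair would then sit in one state with the same input left (inseparable). If every existing state is out, open a new one.
a: 0a undefined. 0a->0: ok.
b: 0b undefined. 0b->0: ok.
c: 0c undefined. 0c->0: no, bcccaba/bcb meet in 0. Open state 1: 0c->1.
ca: 1a undefined. 1a->0: no, babbcaa/abab meet in 0. 1a->1: ok.
cb: 1b undefined. 1b->0: no, babbcaa/cbc meet in 1. 1b->1: no, babbcaa/bcb meet in 1. Open state 2: 1b->2.
cc: 1c undefined. 1c->0: no, bcccaba/caaba meet in 2 with "a" left. 1c->1: no, bcccaba/caaba meet in 2 with "a" left. 1c->2: ok.
cba: 2a undefined. 2a->0: no, babbcaa/cbac meet in 1. 2a->1: no, babbcaa/caaba meet in 1. 2a->2: ok.
cbb: 2b undefined. 2b->0: ok.
cbc: 2c undefined. 2c->0: no, bcccaba/abab meet in 0. 2c->1: no, bcccaba/bcb meet in 2. 2c->2: no, bcccaba/abab meet in 0. Open state 3: 2c->3.
cbcc: 3c undefined. 3c->0: ok.
bccca: 3a undefined. 3a->0: no, bcccaba/abab meet in 0. 3a->1: no, bcccaba/bcb meet in 2. 3a->2: no, bcccaba/abab meet in 0. 3a->3: ok.
bcccab: 3b undefined. 3b->0: no, bcccaba/abab meet in 0. 3b->1: ok.
All examples now run through 4 states with every (state, symbol) defined. Accept strings end in {1}, Reject strings end in {0,2,3}; accept={1}.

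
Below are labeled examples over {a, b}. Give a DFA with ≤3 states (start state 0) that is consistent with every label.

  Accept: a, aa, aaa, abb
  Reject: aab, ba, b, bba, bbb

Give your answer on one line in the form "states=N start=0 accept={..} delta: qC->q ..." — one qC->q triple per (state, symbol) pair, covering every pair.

State merging on the prefix tree: take the shortest (then alphabetical) example prefix whose next move is undefined and point that move at state 0, else 1, else 2, ...; a target is out if some Accept/Reject pair would then sit in one state with the same input left (inseparable). If every existing state is out, open a new one.
a: 0a undefined. 0a->0: ok.
b: 0b undefined. 0b->0: no, a/aab meet in 0. Open state 1: 0b->1.
ba: 1a undefined. 1a->0: no, a/ba meet in 0. 1a->1: ok.
bb: 1b undefined. 1b->0: no, a/bba meet in 0. 1b->1: no, abb/aab meet in 1. Open state 2: 1b->2.
bba: 2a undefined. 2a->0: no, a/bba meet in 0. 2a->1: ok.
bbb: 2b undefined. 2b->0: no, a/bbb meet in 0. 2b->1: ok.
All examples now run through 3 states with every (state, symbol) defined. Accept strings end in {0,2}, Reject strings end in {1}; accept={0,2}.

states=3 start=0 accept={0,2} delta: 0a->0 0b->1 1a->1 1b->2 2a->1 2b->1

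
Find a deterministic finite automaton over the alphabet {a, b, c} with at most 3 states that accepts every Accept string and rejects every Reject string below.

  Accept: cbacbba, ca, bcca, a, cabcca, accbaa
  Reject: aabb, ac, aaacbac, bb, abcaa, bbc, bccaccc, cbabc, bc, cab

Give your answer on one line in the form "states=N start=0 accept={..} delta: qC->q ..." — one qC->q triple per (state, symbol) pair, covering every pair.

states=3 start=0 accept={0} delta: 0a->0 0b->1 0c->1 1a->0 1b->1 1c->2 2a->2 2b->0 2c->1

Grow the machine one transition at a time. Run the examples from 0; the earliest place one falls off (shortest prefix, ties alphabetical) gets sent to the lowest-numbered state that keeps every Accept/Reject pair distinguishable — a pair clashes when both reach the same state with identical unread suffix — and to a fresh state only if none does.
a: 0a undefined. 0a->0: ok.
b: 0b undefined. 0b->0: no, a/aabb meet in 0. Open state 1: 0b->1.
c: 0c undefined. 0c->0: no, ca/ac meet in 0. 0c->1: ok.
bb: 1b undefined. 1b->0: no, a/aabb meet in 0. 1b->1: ok.
bc: 1c undefined. 1c->0: no, a/abcaa meet in 0. 1c->1: no, accbaa/abcaa meet in 1 with "aa" left. Open state 2: 1c->2.
ca: 1a undefined. 1a->0: ok.
bcc: 2c undefined. 2c->0: no, cbacbba/bccaccc meet in 0. 2c->1: ok.
abca: 2a undefined. 2a->0: no, cbacbba/abcaa meet in 0. 2a->1: no, cbacbba/abcaa meet in 0. 2a->2: ok.
accb: 2b undefined. 2b->0: ok.
All examples now run through 3 states with every (state, symbol) defined. Accept strings end in {0}, Reject strings end in {1,2}; accept={0}.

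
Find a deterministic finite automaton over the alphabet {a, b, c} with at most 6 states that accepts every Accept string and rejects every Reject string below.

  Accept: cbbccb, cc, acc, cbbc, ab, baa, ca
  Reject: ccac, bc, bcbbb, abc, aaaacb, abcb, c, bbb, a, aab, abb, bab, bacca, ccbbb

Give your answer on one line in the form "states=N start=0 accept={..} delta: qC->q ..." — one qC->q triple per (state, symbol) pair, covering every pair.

Grow the machine one transition at a time. Run the examples from 0; the earliest place one falls off (shortest prefix, ties alphabetical) gets sent to the lowest-numbered state that keeps every Accept/Reject pair distinguishable — a pair clashes when both reach the same state with identical unread suffix — and to a fresh state only if none does.
a: 0a undefined. 0a->0: no, ab/aab meet in 0 with "b" left. Open state 1: 0a->1.
b: 0b undefined. 0b->0: no, ab/bab meet in 1 with "b" left. 0b->1: ok.
c: 0c undefined. 0c->0: no, cc/c meet in 0. 0c->1: no, cc/bc meet in 1 with "c" left. Open state 2: 0c->2.
aa: 1a undefined. 1a->0: no, baa/a meet in 1. 1a->1: no, ab/aab meet in 1 with "b" left. 1a->2: ok.
ab: 1b undefined. 1b->0: ok.
ac: 1c undefined. 1c->0: no, acc/abc meet in 2. 1c->1: no, acc/bc meet in 1. 1c->2: ok.
ca: 2a undefined. 2a->0: ok.
cb: 2b undefined. 2b->0: no, cbbc/bc meet in 2. 2b->1: no, cbbc/bc meet in 2. 2b->2: ok.
cc: 2c undefined. 2c->0: no, cbbccb/ccac meet in 2. 2c->1: no, cbbccb/bc meet in 2. 2c->2: no, cbbccb/ccac meet in 2. Open state 3: 2c->3.
cca: 3a undefined. 3a->0: ok.
ccb: 3b undefined. 3b->0: no, ab/ccbbb meet in 0. 3b->1: ok.
bacc: 3c undefined. 3c->0: no, cbbccb/bbb meet in 1. 3c->1: ok.
All examples now run through 4 states with every (state, symbol) defined. Accept strings end in {0,3}, Reject strings end in {1,2}; accept={0,3}.

states=4 start=0 accept={0,3} delta: 0a->1 0b->1 0c->2 1a->2 1b->0 1c->2 2a->0 2b->2 2c->3 3a->0 3b->1 3c->1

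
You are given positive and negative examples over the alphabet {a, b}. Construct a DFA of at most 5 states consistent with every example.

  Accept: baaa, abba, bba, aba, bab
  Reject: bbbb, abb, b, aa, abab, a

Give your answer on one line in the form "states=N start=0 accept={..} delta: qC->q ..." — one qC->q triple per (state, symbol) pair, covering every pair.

states=4 start=0 accept={0} delta: 0a->1 0b->1 1a->2 1b->3 2a->3 2b->0 3a->0 3b->3

State merging on the prefix tree: take the shortest (then alphabetical) example prefix whose next move is undefined and point that move at state 0, else 1, else 2, ...; a target is out if some Accept/Reject pair would then sit in one state with the same input left (inseparable). If every existing state is out, open a new one.
a: 0a undefined. 0a->0: no, bab/abab meet in 0 with "bab" left. Open state 1: 0a->1.
b: 0b undefined. 0b->0: no, bba/a meet in 1. 0b->1: ok.
aa: 1a undefined. 1a->0: no, baaa/aa meet in 0. 1a->1: no, baaa/b meet in 1. Open state 2: 1a->2.
ab: 1b undefined. 1b->0: no, abba/aa meet in 2. 1b->1: no, abba/aa meet in 2. 1b->2: no, bab/abb meet in 2 with "b" left. Open state 3: 1b->3.
aba: 3a undefined. 3a->0: ok.
abb: 3b undefined. 3b->0: no, abba/bbbb meet in 1. 3b->1: no, abba/aa meet in 2. 3b->2: no, bab/bbbb meet in 2 with "b" left. 3b->3: ok.
baa: 2a undefined. 2a->0: no, baaa/b meet in 1. 2a->1: no, baaa/aa meet in 2. 2a->2: no, baaa/aa meet in 2. 2a->3: ok.
bab: 2b undefined. 2b->0: ok.
All examples now run through 4 states with every (state, symbol) defined. Accept strings end in {0}, Reject strings end in {1,2,3}; accept={0}.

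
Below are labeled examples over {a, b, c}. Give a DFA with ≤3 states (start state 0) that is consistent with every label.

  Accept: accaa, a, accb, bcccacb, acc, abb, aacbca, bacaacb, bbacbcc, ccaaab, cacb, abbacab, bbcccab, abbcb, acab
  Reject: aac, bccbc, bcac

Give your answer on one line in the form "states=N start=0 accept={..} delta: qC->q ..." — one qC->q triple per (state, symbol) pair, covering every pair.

states=2 start=0 accept={0} delta: 0a->0 0b->0 0c->1 1a->0 1b->0 1c->0

Fold the examples into a partial DFA from state 0: repeatedly fix the first undefined (state, symbol) met by the shortest-then-alphabetical prefix, trying targets in increasing order and rejecting any under which an Accept and a Reject string meet in one state with the same remainder; add a state when all current targets are rejected. Accepting states are where Accept strings end.
a: 0a undefined. 0a->0: ok.
b: 0b undefined. 0b->0: ok.
c: 0c undefined. 0c->0: no, accaa/aac meet in 0. Open state 1: 0c->1.
ca: 1a undefined. 1a->0: ok.
cc: 1c undefined. 1c->0: ok.
aacb: 1b undefined. 1b->0: ok.
All examples now run through 2 states with every (state, symbol) defined. Accept strings end in {0}, Reject strings end in {1}; accept={0}.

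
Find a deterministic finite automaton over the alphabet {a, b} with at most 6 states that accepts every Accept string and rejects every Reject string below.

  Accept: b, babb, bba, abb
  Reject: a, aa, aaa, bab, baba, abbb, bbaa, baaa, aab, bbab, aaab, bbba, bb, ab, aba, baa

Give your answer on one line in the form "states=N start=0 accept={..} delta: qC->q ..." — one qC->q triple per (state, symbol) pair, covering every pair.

states=4 start=0 accept={2} delta: 0a->1 0b->2 1a->1 1b->0 2a->1 2b->3 3a->2 3b->0

Fold the examples into a partial DFA from state 0: repeatedly fix the first undefined (state, symbol) met by the shortest-then-alphabetical prefix, trying targets in increasing order and rejecting any under which an Accept and a Reject string meet in one state with the same remainder; add a state when all current targets are rejected. Accepting states are where Accept strings end.
a: 0a undefined. 0a->0: no, b/aab meet in 0 with "b" left. Open state 1: 0a->1.
b: 0b undefined. 0b->0: no, b/bb meet in 0. 0b->1: no, b/a meet in 1. Open state 2: 0b->2.
aa: 1a undefined. 1a->0: no, b/aab meet in 2. 1a->1: ok.
ab: 1b undefined. 1b->0: ok.
ba: 2a undefined. 2a->0: no, b/bab meet in 2. 2a->1: ok.
bb: 2b undefined. 2b->0: no, bba/a meet in 1. 2b->1: no, bba/a meet in 1. 2b->2: no, b/abbb meet in 2. Open state 3: 2b->3.
bba: 3a undefined. 3a->0: no, b/bbab meet in 2. 3a->1: no, bba/a meet in 1. 3a->2: ok.
bbb: 3b undefined. 3b->0: ok.
All examples now run through 4 states with every (state, symbol) defined. Accept strings end in {2}, Reject strings end in {0,1,3}; accept={2}.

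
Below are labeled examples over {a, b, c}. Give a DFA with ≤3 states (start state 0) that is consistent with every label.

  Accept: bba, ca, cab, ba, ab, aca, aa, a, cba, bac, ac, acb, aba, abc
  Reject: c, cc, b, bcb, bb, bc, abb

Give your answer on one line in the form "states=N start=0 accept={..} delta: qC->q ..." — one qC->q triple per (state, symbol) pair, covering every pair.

Fold the examples into a partial DFA from state 0: repeatedly fix the first undefined (state, symbol) met by the shortest-then-alphabetical prefix, trying targets in increasing order and rejecting any under which an Accept and a Reject string meet in one state with the same remainder; add a state when all current targets are rejected. Accepting states are where Accept strings end.
a: 0a undefined. 0a->0: no, ab/b meet in 0 with "b" left. Open state 1: 0a->1.
b: 0b undefined. 0b->0: ok.
c: 0c undefined. 0c->0: ok.
aa: 1a undefined. 1a->0: no, aa/c meet in 0. 1a->1: ok.
ab: 1b undefined. 1b->0: no, cab/c meet in 0. 1b->1: no, bba/abb meet in 1. Open state 2: 1b->2.
ac: 1c undefined. 1c->0: no, bac/c meet in 0. 1c->1: ok.
aba: 2a undefined. 2a->0: no, aba/c meet in 0. 2a->1: ok.
abb: 2b undefined. 2b->0: ok.
abc: 2c undefined. 2c->0: no, abc/c meet in 0. 2c->1: ok.
All examples now run through 3 states with every (state, symbol) defined. Accept strings end in {1,2}, Reject strings end in {0}; accept={1,2}.

states=3 start=0 accept={1,2} delta: 0a->1 0b->0 0c->0 1a->1 1b->2 1c->1 2a->1 2b->0 2c->1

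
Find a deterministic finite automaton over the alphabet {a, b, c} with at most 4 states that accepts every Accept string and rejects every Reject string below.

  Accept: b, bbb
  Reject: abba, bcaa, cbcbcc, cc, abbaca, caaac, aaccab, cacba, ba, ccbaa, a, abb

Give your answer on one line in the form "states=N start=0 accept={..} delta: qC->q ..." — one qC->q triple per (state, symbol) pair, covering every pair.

states=3 start=0 accept={1} delta: 0a->0 0b->1 0c->1 1a->2 1b->0 1c->2 2a->1 2b->0 2c->0

State merging on the prefix tree: take the shortest (then alphabetical) example prefix whose next move is undefined and point that move at state 0, else 1, else 2, ...; a target is out if some Accept/Reject pair would then sit in one state with the same input left (inseparable). If every existing state is out, open a new one.
a: 0a undefined. 0a->0: ok.
b: 0b undefined. 0b->0: no, b/abba meet in 0. Open state 1: 0b->1.
c: 0c undefined. 0c->0: no, b/aaccab meet in 1. 0c->1: ok.
ba: 1a undefined. 1a->0: no, b/caaac meet in 1. 1a->1: no, b/ba meet in 1. Open state 2: 1a->2.
bb: 1b undefined. 1b->0: ok.
bc: 1c undefined. 1c->0: no, b/aaccab meet in 1. 1c->1: no, b/cbcbcc meet in 1. 1c->2: ok.
bca: 2a undefined. 2a->0: no, b/caaac meet in 1. 2a->1: ok.
cac: 2c undefined. 2c->0: ok.
ccb: 2b undefined. 2b->0: ok.
All examples now run through 3 states with every (state, symbol) defined. Accept strings end in {1}, Reject strings end in {0,2}; accept={1}.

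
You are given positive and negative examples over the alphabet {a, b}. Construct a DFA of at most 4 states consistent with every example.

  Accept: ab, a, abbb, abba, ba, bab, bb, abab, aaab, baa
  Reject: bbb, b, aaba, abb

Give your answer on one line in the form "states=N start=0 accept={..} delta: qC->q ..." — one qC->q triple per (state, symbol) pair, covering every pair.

Grow the machine one transition at a time. Run the examples from 0; the earliest place one falls off (shortest prefix, ties alphabetical) gets sent to the lowest-numbered state that keeps every Accept/Reject pair distinguishable — a pair clashes when both reach the same state with identical unread suffix — and to a fresh state only if none does.
a: 0a undefined. 0a->0: no, ab/b meet in 0 with "b" left. Open state 1: 0a->1.
b: 0b undefined. 0b->0: no, bb/bbb meet in 0. 0b->1: no, a/b meet in 1. Open state 2: 0b->2.
aa: 1a undefined. 1a->0: no, ba/aaba meet in 2 with "a" left. 1a->1: ok.
ab: 1b undefined. 1b->0: no, a/aaba meet in 1. 1b->1: no, ab/aaba meet in 1. 1b->2: no, ab/b meet in 2. Open state 3: 1b->3.
ba: 2a undefined. 2a->0: no, bab/b meet in 2. 2a->1: ok.
bb: 2b undefined. 2b->0: ok.
aba: 3a undefined. 3a->0: no, bb/aaba meet in 0. 3a->1: no, a/aaba meet in 1. 3a->2: ok.
abb: 3b undefined. 3b->0: no, abbb/bbb meet in 2. 3b->1: no, a/abb meet in 1. 3b->2: ok.
All examples now run through 4 states with every (state, symbol) defined. Accept strings end in {0,1,3}, Reject strings end in {2}; accept={0,1,3}.

states=4 start=0 accept={0,1,3} delta: 0a->1 0b->2 1a->1 1b->3 2a->1 2b->0 3a->2 3b->2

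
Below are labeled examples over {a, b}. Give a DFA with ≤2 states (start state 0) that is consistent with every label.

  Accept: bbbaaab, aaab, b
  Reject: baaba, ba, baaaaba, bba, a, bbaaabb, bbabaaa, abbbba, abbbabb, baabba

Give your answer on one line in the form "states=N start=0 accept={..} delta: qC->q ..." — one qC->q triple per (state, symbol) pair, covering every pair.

states=2 start=0 accept={1} delta: 0a->0 0b->1 1a->0 1b->0

Fold the examples into a partial DFA from state 0: repeatedly fix the first undefined (state, symbol) met by the shortest-then-alphabetical prefix, trying targets in increasing order and rejecting any under which an Accept and a Reject string meet in one state with the same remainder; add a state when all current targets are rejected. Accepting states are where Accept strings end.
a: 0a undefined. 0a->0: ok.
b: 0b undefined. 0b->0: no, bbbaaab/baaba meet in 0. Open state 1: 0b->1.
ba: 1a undefined. 1a->0: ok.
bb: 1b undefined. 1b->0: ok.
All examples now run through 2 states with every (state, symbol) defined. Accept strings end in {1}, Reject strings end in {0}; accept={1}.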